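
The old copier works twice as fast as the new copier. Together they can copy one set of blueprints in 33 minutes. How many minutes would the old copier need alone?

99/2 minutes

Let the new copier's rate be r; then the old copier's rate is 2r, so together (2 + 1)r = 3r = 1/33.
Thus r = 1/99 per minute.
The new copier alone: 99 minutes; the old copier alone: 99/2 minutes.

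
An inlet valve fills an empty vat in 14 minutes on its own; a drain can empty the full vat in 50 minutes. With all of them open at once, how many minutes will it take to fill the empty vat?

175/9 minutes

Net rate = 1/14 − 1/50 = (25 − 7)/350 = 18/350 = 9/175 per minute.
Filling time = 1 ÷ (9/175) = 175/9 minutes.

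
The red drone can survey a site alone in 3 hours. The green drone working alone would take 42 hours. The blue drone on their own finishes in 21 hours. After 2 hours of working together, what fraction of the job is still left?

4/21

Combined rate: 1/3 + 1/42 + 1/21 = (14 + 1 + 2)/42 = 17/42 per hour.
In 2 hours they complete 2·17/42 = 17/21 of the job.
So 4/21 remains.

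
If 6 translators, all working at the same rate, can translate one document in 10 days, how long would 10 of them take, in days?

6 days

Total work is 6·10 = 60 translator-days.
With 10 translators: 60/10 = 6 days.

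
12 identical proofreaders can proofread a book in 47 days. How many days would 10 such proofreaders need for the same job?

Total work is 12·47 = 564 proofreader-days.
With 10 proofreaders: 564/10 = 282/5 days.

282/5 days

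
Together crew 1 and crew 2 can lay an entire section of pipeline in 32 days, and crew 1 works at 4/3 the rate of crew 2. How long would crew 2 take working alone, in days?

224/3 days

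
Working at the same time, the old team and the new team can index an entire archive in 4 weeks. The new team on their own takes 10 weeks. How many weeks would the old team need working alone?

20/3 weeks

Combined rate is 1/4 per week.
Known contribution: 1/10 per week.
So the old team's rate is 1/4 − 1/10 = 3/20, meaning 20/3 weeks alone.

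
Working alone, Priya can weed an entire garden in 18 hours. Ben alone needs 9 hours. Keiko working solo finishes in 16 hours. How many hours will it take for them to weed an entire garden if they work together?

48/11 hours

Combined rate: 1/18 + 1/9 + 1/16 = (8 + 16 + 9)/144 = 33/144 = 11/48 per hour.
Time = 1 ÷ (11/48) = 48/11 hours.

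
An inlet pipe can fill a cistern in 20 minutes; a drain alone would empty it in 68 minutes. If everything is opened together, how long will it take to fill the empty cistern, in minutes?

85/3 minutes

Net rate = 1/20 − 1/68 = (17 − 5)/340 = 12/340 = 3/85 per minute.
Filling time = 1 ÷ (3/85) = 85/3 minutes.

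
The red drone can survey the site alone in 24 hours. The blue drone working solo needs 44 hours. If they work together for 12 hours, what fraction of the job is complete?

17/22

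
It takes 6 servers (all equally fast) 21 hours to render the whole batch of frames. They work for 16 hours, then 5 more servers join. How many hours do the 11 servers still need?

30/11 hours

One server does 1/126 of the job per hour.
After 16 hours with 6 servers, 16/21 is done (5/21 left).
With 11 servers the rate is 11/126, so the rest takes 5/21 ÷ 11/126 = 30/11 hours.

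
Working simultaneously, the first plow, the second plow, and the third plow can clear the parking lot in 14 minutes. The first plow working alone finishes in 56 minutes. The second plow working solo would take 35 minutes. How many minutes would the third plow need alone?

Combined rate is 1/14 per minute.
Known contribution: 1/56 + 1/35 = (5 + 8)/280 = 13/280 per minute.
So the third plow's rate is 1/14 − 13/280 = 1/40, meaning 40 minutes alone.

40 minutes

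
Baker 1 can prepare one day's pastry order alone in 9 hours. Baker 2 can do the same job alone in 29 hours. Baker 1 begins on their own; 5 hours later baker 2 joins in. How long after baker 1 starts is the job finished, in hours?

153/19 hours

In the first 5 hours baker 1 alone does 5/9 of the job, leaving 4/9.
Once everyone is working, combined rate: 1/9 + 1/29 = (29 + 9)/261 = 38/261 per hour.
Remaining 4/9 at 38/261 per hour takes 58/19 hours.
Total from the start = 5 + 58/19 = 153/19 hours.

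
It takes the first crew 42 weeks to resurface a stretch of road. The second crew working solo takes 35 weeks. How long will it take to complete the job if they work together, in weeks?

210/11 weeks

Combined rate: 1/42 + 1/35 = (5 + 6)/210 = 11/210 per week.
Time = 1 ÷ (11/210) = 210/11 weeks.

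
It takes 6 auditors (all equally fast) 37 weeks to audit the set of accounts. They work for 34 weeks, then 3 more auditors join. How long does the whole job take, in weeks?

One auditor does 1/222 of the job per week.
After 34 weeks with 6 auditors, 34/37 is done (3/37 left).
With 9 auditors the rate is 9/222 = 3/74, so the rest takes 3/37 ÷ 3/74 = 2 weeks.
Total = 34 + 2 = 36 weeks.

36 weeks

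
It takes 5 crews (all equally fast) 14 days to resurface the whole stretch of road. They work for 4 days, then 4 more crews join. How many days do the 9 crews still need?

50/9 days

One crew does 1/70 of the job per day.
After 4 days with 5 crews, 2/7 is done (5/7 left).
With 9 crews the rate is 9/70, so the rest takes 5/7 ÷ 9/70 = 50/9 days.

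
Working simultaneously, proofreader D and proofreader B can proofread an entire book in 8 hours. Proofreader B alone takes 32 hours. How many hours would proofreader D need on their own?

Combined rate is 1/8 per hour.
Known contribution: 1/32 per hour.
So proofreader D's rate is 1/8 − 1/32 = 3/32, meaning 32/3 hours alone.

32/3 hours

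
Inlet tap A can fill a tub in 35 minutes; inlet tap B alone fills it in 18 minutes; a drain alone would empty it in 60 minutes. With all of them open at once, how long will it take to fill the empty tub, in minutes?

Net rate = 1/35 + 1/18 − 1/60 = (36 + 70 − 21)/1260 = 85/1260 = 17/252 per minute.
Filling time = 1 ÷ (17/252) = 252/17 minutes.

252/17 minutes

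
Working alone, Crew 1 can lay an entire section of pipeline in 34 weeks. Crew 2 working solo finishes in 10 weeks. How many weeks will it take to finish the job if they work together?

85/11 weeks

Combined rate: 1/34 + 1/10 = (5 + 17)/170 = 22/170 = 11/85 per week.
Time = 1 ÷ (11/85) = 85/11 weeks.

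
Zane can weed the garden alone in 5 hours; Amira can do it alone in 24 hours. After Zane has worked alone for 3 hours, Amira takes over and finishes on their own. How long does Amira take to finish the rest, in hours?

48/5 hours

In 3 hours Zane does 3/5 of the job, leaving 2/5.
Amira works at 1/24 per hour, so finishing takes 2/5 ÷ 1/24 = 48/5 hours.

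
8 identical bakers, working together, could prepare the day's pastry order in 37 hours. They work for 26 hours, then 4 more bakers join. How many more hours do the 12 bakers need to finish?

One baker does 1/296 of the job per hour.
After 26 hours with 8 bakers, 26/37 is done (11/37 left).
With 12 bakers the rate is 12/296 = 3/74, so the rest takes 11/37 ÷ 3/74 = 22/3 hours.

22/3 hours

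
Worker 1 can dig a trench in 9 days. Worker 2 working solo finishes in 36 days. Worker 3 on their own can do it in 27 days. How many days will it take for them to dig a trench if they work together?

108/19 days

Combined rate: 1/9 + 1/36 + 1/27 = (12 + 3 + 4)/108 = 19/108 per day.
Time = 1 ÷ (19/108) = 108/19 days.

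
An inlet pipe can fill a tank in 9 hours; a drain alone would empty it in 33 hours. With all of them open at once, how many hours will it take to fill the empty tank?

99/8 hours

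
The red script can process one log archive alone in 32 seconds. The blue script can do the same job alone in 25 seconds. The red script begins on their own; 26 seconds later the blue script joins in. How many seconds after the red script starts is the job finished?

544/19 seconds

In the first 26 seconds the red script alone does 26/32 = 13/16 of the job, leaving 3/16.
Once everyone is working, combined rate: 1/32 + 1/25 = (25 + 32)/800 = 57/800 per second.
Remaining 3/16 at 57/800 per second takes 50/19 seconds.
Total from the start = 26 + 50/19 = 544/19 seconds.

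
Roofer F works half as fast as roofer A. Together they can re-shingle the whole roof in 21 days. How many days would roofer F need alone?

63 days

Let roofer A's rate be r; then roofer F's rate is (1/2)r, so together (1/2 + 1)r = (3/2)r = 1/21.
Thus r = 2/63 per day.
Roofer A alone: 63/2 days; roofer F alone: 63 days.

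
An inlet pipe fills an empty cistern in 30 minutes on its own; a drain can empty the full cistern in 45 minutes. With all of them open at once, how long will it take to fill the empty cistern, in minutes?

90 minutes

Net rate = 1/30 − 1/45 = (3 − 2)/90 = 1/90 per minute.
Filling time = 1 ÷ (1/90) = 90 minutes.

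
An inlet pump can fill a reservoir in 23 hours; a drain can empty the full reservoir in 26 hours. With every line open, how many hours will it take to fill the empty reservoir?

Net rate = 1/23 − 1/26 = (26 − 23)/598 = 3/598 per hour.
Filling time = 1 ÷ (3/598) = 598/3 hours.

598/3 hours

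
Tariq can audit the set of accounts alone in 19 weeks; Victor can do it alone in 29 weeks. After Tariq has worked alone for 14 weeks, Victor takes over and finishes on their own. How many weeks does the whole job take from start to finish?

411/19 weeks

In 14 weeks Tariq does 14/19 of the job, leaving 5/19.
Victor works at 1/29 per week, so finishing takes 5/19 ÷ 1/29 = 145/19 weeks.
Total time = 14 + 145/19 = 411/19 weeks.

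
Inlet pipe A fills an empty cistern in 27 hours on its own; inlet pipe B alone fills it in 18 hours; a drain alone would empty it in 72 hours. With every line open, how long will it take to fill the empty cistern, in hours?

Net rate = 1/27 + 1/18 − 1/72 = (8 + 12 − 3)/216 = 17/216 per hour.
Filling time = 1 ÷ (17/216) = 216/17 hours.

216/17 hours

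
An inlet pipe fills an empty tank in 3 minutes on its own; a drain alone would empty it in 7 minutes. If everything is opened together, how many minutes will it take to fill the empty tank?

Net rate = 1/3 − 1/7 = (7 − 3)/21 = 4/21 per minute.
Filling time = 1 ÷ (4/21) = 21/4 minutes.

21/4 minutes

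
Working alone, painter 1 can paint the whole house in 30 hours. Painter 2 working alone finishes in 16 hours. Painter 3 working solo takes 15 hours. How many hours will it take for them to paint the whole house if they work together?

80/13 hours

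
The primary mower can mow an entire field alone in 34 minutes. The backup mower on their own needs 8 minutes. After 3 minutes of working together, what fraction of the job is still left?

Combined rate: 1/34 + 1/8 = (4 + 17)/136 = 21/136 per minute.
In 3 minutes they complete 3·21/136 = 63/136 of the job.
So 73/136 remains.

73/136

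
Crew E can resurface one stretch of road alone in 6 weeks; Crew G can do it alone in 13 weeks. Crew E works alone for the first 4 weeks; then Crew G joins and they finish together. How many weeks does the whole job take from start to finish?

102/19 weeks

In 4 weeks Crew E does 4/6 = 2/3 of the job, leaving 1/3.
Crew E and Crew G together work at 19/78 per week, so finishing takes 1/3 ÷ 19/78 = 26/19 weeks.
Total time = 4 + 26/19 = 102/19 weeks.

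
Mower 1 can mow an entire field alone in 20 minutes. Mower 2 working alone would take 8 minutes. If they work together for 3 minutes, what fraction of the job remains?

19/40

Combined rate: 1/20 + 1/8 = (2 + 5)/40 = 7/40 per minute.
In 3 minutes they complete 3·7/40 = 21/40 of the job.
So 19/40 remains.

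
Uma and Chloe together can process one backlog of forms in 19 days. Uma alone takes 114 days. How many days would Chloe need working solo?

Combined rate is 1/19 per day.
Known contribution: 1/114 per day.
So Chloe's rate is 1/19 − 1/114 = 5/114, meaning 114/5 days alone.

114/5 days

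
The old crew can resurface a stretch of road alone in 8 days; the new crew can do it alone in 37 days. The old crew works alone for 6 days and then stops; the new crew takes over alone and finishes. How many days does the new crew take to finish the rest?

In 6 days the old crew does 6/8 = 3/4 of the job, leaving 1/4.
The new crew works at 1/37 per day, so finishing takes 1/4 ÷ 1/37 = 37/4 days.

37/4 days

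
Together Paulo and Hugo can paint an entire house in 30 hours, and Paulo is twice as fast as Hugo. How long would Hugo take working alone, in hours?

Let Hugo's rate be r; then Paulo's rate is 2r, so together (2 + 1)r = 3r = 1/30.
Thus r = 1/90 per hour.
Hugo alone: 90 hours; Paulo alone: 45 hours.

90 hours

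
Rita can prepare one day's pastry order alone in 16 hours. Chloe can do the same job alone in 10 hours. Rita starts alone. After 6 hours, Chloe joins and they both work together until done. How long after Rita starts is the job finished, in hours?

128/13 hours

In the first 6 hours Rita alone does 6/16 = 3/8 of the job, leaving 5/8.
Once everyone is working, combined rate: 1/16 + 1/10 = (5 + 8)/80 = 13/80 per hour.
Remaining 5/8 at 13/80 per hour takes 50/13 hours.
Total from the start = 6 + 50/13 = 128/13 hours.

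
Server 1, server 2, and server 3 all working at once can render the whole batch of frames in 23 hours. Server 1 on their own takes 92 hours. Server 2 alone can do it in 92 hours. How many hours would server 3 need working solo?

46 hours

Combined rate is 1/23 per hour.
Known contribution: 1/92 + 1/92 = (1 + 1)/92 = 2/92 = 1/46 per hour.
So server 3's rate is 1/23 − 1/46 = 1/46, meaning 46 hours alone.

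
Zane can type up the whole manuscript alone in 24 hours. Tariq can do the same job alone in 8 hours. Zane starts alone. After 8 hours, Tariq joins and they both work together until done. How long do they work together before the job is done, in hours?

4 hours

In the first 8 hours Zane alone does 8/24 = 1/3 of the job, leaving 2/3.
Once everyone is working, combined rate: 1/24 + 1/8 = (1 + 3)/24 = 4/24 = 1/6 per hour.
Remaining 2/3 at 1/6 per hour takes 4 hours.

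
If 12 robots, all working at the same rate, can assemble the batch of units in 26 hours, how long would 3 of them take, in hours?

104 hours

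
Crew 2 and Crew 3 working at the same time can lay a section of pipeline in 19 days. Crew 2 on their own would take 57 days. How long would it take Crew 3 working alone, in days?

Combined rate is 1/19 per day.
Known contribution: 1/57 per day.
So Crew 3's rate is 1/19 − 1/57 = 2/57, meaning 57/2 days alone.

57/2 days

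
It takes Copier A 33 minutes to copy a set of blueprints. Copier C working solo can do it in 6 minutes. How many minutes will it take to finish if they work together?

66/13 minutes

With two workers the combined time is the product over the sum: 33·6/(33+6) = 198/39 = 66/13 minutes.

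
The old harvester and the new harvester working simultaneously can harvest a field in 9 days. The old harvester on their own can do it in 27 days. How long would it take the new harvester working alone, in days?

27/2 days

Combined rate is 1/9 per day.
Known contribution: 1/27 per day.
So the new harvester's rate is 1/9 − 1/27 = 2/27, meaning 27/2 days alone.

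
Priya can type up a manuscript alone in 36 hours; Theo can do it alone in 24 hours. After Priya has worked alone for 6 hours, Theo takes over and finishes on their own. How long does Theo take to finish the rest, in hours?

In 6 hours Priya does 6/36 = 1/6 of the job, leaving 5/6.
Theo works at 1/24 per hour, so finishing takes 5/6 ÷ 1/24 = 20 hours.

20 hours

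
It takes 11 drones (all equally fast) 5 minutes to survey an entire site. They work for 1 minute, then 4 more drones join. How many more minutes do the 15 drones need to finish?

One drone does 1/55 of the job per minute.
After 1 minute with 11 drones, 1/5 is done (4/5 left).
With 15 drones the rate is 15/55 = 3/11, so the rest takes 4/5 ÷ 3/11 = 44/15 minutes.

44/15 minutes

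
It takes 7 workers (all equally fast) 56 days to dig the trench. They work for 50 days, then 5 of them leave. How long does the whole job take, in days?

One worker does 1/392 of the job per day.
After 50 days with 7 workers, 25/28 is done (3/28 left).
With 2 workers the rate is 2/392 = 1/196, so the rest takes 3/28 ÷ 1/196 = 21 days.
Total = 50 + 21 = 71 days.

71 days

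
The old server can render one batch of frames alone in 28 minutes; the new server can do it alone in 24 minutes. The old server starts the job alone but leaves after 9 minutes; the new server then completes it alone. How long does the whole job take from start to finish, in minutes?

In 9 minutes the old server does 9/28 of the job, leaving 19/28.
The new server works at 1/24 per minute, so finishing takes 19/28 ÷ 1/24 = 114/7 minutes.
Total time = 9 + 114/7 = 177/7 minutes.

177/7 minutes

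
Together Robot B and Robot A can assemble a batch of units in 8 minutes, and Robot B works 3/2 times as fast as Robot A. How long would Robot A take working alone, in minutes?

Let Robot A's rate be r; then Robot B's rate is (3/2)r, so together (3/2 + 1)r = (5/2)r = 1/8.
Thus r = 1/20 per minute.
Robot A alone: 20 minutes; Robot B alone: 40/3 minutes.

20 minutes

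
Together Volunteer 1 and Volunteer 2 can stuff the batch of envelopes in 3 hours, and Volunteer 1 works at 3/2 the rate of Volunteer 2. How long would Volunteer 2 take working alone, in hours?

15/2 hours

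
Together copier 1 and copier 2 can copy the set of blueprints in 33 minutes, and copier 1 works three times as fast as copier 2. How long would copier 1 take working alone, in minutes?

44 minutes

Let copier 2's rate be r; then copier 1's rate is 3r, so together (3 + 1)r = 4r = 1/33.
Thus r = 1/132 per minute.
Copier 2 alone: 132 minutes; copier 1 alone: 44 minutes.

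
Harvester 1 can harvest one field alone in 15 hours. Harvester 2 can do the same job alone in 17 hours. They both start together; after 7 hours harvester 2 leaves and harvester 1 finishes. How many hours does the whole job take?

In the first 7 hours the combined rate is 32/255, so 224/255 of the job is done, leaving 31/255.
After harvester 2 leaves the rate is 1/15 per hour; the remaining 31/255 takes 31/17 hours.
Total = 7 + 31/17 = 150/17 hours.

150/17 hours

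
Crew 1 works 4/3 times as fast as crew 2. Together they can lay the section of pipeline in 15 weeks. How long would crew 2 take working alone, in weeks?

Let crew 2's rate be r; then crew 1's rate is (4/3)r, so together (4/3 + 1)r = (7/3)r = 1/15.
Thus r = 1/35 per week.
Crew 2 alone: 35 weeks; crew 1 alone: 105/4 weeks.

35 weeks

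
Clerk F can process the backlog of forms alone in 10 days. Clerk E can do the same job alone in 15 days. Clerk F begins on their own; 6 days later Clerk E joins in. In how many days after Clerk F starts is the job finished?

42/5 days

In the first 6 days Clerk F alone does 6/10 = 3/5 of the job, leaving 2/5.
Once everyone is working, combined rate: 1/10 + 1/15 = (3 + 2)/30 = 5/30 = 1/6 per day.
Remaining 2/5 at 1/6 per day takes 12/5 days.
Total from the start = 6 + 12/5 = 42/5 days.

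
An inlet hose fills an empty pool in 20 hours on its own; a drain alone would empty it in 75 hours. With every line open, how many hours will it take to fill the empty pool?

300/11 hours

Net rate = 1/20 − 1/75 = (15 − 4)/300 = 11/300 per hour.
Filling time = 1 ÷ (11/300) = 300/11 hours.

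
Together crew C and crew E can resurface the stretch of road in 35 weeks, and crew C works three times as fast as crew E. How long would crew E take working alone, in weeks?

140 weeks

Let crew E's rate be r; then crew C's rate is 3r, so together (3 + 1)r = 4r = 1/35.
Thus r = 1/140 per week.
Crew E alone: 140 weeks; crew C alone: 140/3 weeks.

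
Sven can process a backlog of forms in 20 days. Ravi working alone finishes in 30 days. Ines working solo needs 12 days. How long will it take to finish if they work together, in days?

6 days

Combined rate: 1/20 + 1/30 + 1/12 = (3 + 2 + 5)/60 = 10/60 = 1/6 per day.
Time = 1 ÷ (1/6) = 6 days.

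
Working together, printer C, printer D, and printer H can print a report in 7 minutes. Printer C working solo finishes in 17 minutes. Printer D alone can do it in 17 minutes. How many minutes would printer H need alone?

Combined rate is 1/7 per minute.
Known contribution: 1/17 + 1/17 = (1 + 1)/17 = 2/17 per minute.
So printer H's rate is 1/7 − 2/17 = 3/119, meaning 119/3 minutes alone.

119/3 minutes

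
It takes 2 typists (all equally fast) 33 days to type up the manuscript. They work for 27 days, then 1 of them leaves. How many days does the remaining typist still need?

One typist does 1/66 of the job per day.
After 27 days with 2 typists, 9/11 is done (2/11 left).
With 1 typist the rate is 1/66, so the rest takes 2/11 ÷ 1/66 = 12 days.

12 days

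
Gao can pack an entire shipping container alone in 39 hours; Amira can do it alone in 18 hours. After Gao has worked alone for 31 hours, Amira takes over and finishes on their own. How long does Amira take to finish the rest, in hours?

48/13 hours

In 31 hours Gao does 31/39 of the job, leaving 8/39.
Amira works at 1/18 per hour, so finishing takes 8/39 ÷ 1/18 = 48/13 hours.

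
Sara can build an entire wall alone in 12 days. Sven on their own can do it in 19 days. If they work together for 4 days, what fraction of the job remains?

26/57

Combined rate: 1/12 + 1/19 = (19 + 12)/228 = 31/228 per day.
In 4 days they complete 4·31/228 = 31/57 of the job.
So 26/57 remains.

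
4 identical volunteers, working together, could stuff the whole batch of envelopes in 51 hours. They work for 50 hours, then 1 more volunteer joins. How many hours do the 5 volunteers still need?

4/5 hours

One volunteer does 1/204 of the job per hour.
After 50 hours with 4 volunteers, 50/51 is done (1/51 left).
With 5 volunteers the rate is 5/204, so the rest takes 1/51 ÷ 5/204 = 4/5 hours.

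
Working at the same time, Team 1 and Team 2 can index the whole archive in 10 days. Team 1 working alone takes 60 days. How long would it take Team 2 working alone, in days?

12 days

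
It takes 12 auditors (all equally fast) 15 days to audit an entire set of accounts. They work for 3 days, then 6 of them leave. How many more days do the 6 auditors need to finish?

24 days

One auditor does 1/180 of the job per day.
After 3 days with 12 auditors, 1/5 is done (4/5 left).
With 6 auditors the rate is 6/180 = 1/30, so the rest takes 4/5 ÷ 1/30 = 24 days.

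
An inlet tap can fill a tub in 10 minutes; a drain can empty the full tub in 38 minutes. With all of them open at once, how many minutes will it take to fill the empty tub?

95/7 minutes

Net rate = 1/10 − 1/38 = (19 − 5)/190 = 14/190 = 7/95 per minute.
Filling time = 1 ÷ (7/95) = 95/7 minutes.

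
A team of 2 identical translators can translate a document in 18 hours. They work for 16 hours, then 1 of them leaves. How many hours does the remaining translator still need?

One translator does 1/36 of the job per hour.
After 16 hours with 2 translators, 8/9 is done (1/9 left).
With 1 translator the rate is 1/36, so the rest takes 1/9 ÷ 1/36 = 4 hours.

4 hours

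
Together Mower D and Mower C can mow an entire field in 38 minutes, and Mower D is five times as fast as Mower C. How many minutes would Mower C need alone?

Let Mower C's rate be r; then Mower D's rate is 5r, so together (5 + 1)r = 6r = 1/38.
Thus r = 1/228 per minute.
Mower C alone: 228 minutes; Mower D alone: 228/5 minutes.

228 minutes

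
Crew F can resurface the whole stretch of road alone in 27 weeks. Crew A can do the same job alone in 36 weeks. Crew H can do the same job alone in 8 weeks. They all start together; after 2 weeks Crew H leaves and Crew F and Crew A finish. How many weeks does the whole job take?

In the first 2 weeks the combined rate is 41/216, so 41/108 of the job is done, leaving 67/108.
After Crew H leaves the rate is 7/108 per week; the remaining 67/108 takes 67/7 weeks.
Total = 2 + 67/7 = 81/7 weeks.

81/7 weeks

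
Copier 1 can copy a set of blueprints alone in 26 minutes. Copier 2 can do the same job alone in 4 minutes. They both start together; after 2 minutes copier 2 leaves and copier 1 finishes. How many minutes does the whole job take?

13 minutes

In the first 2 minutes the combined rate is 15/52, so 15/26 of the job is done, leaving 11/26.
After copier 2 leaves the rate is 1/26 per minute; the remaining 11/26 takes 11 minutes.
Total = 2 + 11 = 13 minutes.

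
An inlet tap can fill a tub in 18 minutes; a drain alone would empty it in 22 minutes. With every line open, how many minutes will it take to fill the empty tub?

99 minutes

Net rate = 1/18 − 1/22 = (11 − 9)/198 = 2/198 = 1/99 per minute.
Filling time = 1 ÷ (1/99) = 99 minutes.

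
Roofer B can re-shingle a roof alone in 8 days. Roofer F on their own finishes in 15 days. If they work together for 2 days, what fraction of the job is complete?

23/60

Combined rate: 1/8 + 1/15 = (15 + 8)/120 = 23/120 per day.
In 2 days they complete 2·23/120 = 23/60 of the job.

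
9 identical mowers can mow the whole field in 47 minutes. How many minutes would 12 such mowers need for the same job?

141/4 minutes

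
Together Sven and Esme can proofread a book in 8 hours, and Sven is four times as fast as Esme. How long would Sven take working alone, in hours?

10 hours

Let Esme's rate be r; then Sven's rate is 4r, so together (4 + 1)r = 5r = 1/8.
Thus r = 1/40 per hour.
Esme alone: 40 hours; Sven alone: 10 hours.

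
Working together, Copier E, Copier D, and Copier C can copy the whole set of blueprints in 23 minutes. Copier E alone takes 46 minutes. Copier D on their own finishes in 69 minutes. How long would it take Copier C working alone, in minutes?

138 minutes

Combined rate is 1/23 per minute.
Known contribution: 1/46 + 1/69 = (3 + 2)/138 = 5/138 per minute.
So Copier C's rate is 1/23 − 5/138 = 1/138, meaning 138 minutes alone.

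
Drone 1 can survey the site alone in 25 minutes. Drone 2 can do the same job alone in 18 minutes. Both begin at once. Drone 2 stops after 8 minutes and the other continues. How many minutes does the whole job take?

In the first 8 minutes the combined rate is 43/450, so 172/225 of the job is done, leaving 53/225.
After drone 2 leaves the rate is 1/25 per minute; the remaining 53/225 takes 53/9 minutes.
Total = 8 + 53/9 = 125/9 minutes.

125/9 minutes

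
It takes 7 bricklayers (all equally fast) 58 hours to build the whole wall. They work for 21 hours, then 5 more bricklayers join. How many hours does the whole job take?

511/12 hours

One bricklayer does 1/406 of the job per hour.
After 21 hours with 7 bricklayers, 21/58 is done (37/58 left).
With 12 bricklayers the rate is 12/406 = 6/203, so the rest takes 37/58 ÷ 6/203 = 259/12 hours.
Total = 21 + 259/12 = 511/12 hours.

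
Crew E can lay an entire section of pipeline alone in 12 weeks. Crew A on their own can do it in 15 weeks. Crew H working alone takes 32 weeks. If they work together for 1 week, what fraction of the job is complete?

Combined rate: 1/12 + 1/15 + 1/32 = (40 + 32 + 15)/480 = 87/480 = 29/160 per week.
In 1 week they complete 1·29/160 = 29/160 of the job.

29/160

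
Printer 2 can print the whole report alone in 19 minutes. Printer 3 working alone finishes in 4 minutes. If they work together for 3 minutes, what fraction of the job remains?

7/76

Combined rate: 1/19 + 1/4 = (4 + 19)/76 = 23/76 per minute.
In 3 minutes they complete 3·23/76 = 69/76 of the job.
So 7/76 remains.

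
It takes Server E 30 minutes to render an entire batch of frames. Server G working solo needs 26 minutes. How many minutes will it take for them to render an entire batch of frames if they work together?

With two workers the combined time is the product over the sum: 30·26/(30+26) = 780/56 = 195/14 minutes.

195/14 minutes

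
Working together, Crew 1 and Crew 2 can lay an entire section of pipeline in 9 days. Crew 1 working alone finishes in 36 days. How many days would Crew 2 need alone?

12 days

Combined rate is 1/9 per day.
Known contribution: 1/36 per day.
So Crew 2's rate is 1/9 − 1/36 = 1/12, meaning 12 days alone.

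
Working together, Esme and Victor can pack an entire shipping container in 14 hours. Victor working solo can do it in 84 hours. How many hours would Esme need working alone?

Combined rate is 1/14 per hour.
Known contribution: 1/84 per hour.
So Esme's rate is 1/14 − 1/84 = 5/84, meaning 84/5 hours alone.

84/5 hours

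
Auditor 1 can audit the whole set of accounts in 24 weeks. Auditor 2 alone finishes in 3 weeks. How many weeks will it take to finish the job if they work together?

Combined rate: 1/24 + 1/3 = (1 + 8)/24 = 9/24 = 3/8 per week.
Time = 1 ÷ (3/8) = 8/3 weeks.

8/3 weeks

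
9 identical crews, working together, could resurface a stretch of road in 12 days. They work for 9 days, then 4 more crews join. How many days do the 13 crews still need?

One crew does 1/108 of the job per day.
After 9 days with 9 crews, 3/4 is done (1/4 left).
With 13 crews the rate is 13/108, so the rest takes 1/4 ÷ 13/108 = 27/13 days.

27/13 days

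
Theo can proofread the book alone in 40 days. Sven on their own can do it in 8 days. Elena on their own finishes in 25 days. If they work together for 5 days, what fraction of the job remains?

Combined rate: 1/40 + 1/8 + 1/25 = (5 + 25 + 8)/200 = 38/200 = 19/100 per day.
In 5 days they complete 5·19/100 = 19/20 of the job.
So 1/20 remains.

1/20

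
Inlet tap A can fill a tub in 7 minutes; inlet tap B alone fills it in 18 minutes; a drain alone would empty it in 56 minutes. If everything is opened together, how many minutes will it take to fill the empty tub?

72/13 minutes

Net rate = 1/7 + 1/18 − 1/56 = (72 + 28 − 9)/504 = 91/504 = 13/72 per minute.
Filling time = 1 ÷ (13/72) = 72/13 minutes.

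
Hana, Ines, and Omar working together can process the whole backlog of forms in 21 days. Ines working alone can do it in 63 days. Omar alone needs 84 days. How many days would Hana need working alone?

Combined rate is 1/21 per day.
Known contribution: 1/63 + 1/84 = (4 + 3)/252 = 7/252 = 1/36 per day.
So Hana's rate is 1/21 − 1/36 = 5/252, meaning 252/5 days alone.

252/5 days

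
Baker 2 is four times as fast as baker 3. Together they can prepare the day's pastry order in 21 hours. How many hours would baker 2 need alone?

Let baker 3's rate be r; then baker 2's rate is 4r, so together (4 + 1)r = 5r = 1/21.
Thus r = 1/105 per hour.
Baker 3 alone: 105 hours; baker 2 alone: 105/4 hours.

105/4 hours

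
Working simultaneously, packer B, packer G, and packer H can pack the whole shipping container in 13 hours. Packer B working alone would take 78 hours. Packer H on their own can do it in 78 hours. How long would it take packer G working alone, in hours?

Combined rate is 1/13 per hour.
Known contribution: 1/78 + 1/78 = (1 + 1)/78 = 2/78 = 1/39 per hour.
So packer G's rate is 1/13 − 1/39 = 2/39, meaning 39/2 hours alone.

39/2 hours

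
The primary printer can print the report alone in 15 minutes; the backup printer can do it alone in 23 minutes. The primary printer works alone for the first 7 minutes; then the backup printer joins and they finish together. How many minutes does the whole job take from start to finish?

225/19 minutes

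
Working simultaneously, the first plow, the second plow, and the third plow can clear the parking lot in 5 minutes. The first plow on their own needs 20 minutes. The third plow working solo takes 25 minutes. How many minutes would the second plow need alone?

100/11 minutes

Combined rate is 1/5 per minute.
Known contribution: 1/20 + 1/25 = (5 + 4)/100 = 9/100 per minute.
So the second plow's rate is 1/5 − 9/100 = 11/100, meaning 100/11 minutes alone.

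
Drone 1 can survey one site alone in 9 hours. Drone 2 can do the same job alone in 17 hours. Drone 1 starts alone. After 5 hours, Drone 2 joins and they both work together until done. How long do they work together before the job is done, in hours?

34/13 hours

In the first 5 hours Drone 1 alone does 5/9 of the job, leaving 4/9.
Once everyone is working, combined rate: 1/9 + 1/17 = (17 + 9)/153 = 26/153 per hour.
Remaining 4/9 at 26/153 per hour takes 34/13 hours.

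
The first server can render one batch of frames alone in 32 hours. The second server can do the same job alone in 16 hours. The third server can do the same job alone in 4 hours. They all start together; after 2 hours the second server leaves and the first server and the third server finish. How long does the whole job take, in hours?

In the first 2 hours the combined rate is 11/32, so 11/16 of the job is done, leaving 5/16.
After the second server leaves the rate is 9/32 per hour; the remaining 5/16 takes 10/9 hours.
Total = 2 + 10/9 = 28/9 hours.

28/9 hours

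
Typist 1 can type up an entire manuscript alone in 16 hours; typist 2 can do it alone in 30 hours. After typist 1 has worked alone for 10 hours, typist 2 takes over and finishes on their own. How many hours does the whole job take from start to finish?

In 10 hours typist 1 does 10/16 = 5/8 of the job, leaving 3/8.
Typist 2 works at 1/30 per hour, so finishing takes 3/8 ÷ 1/30 = 45/4 hours.
Total time = 10 + 45/4 = 85/4 hours.

85/4 hours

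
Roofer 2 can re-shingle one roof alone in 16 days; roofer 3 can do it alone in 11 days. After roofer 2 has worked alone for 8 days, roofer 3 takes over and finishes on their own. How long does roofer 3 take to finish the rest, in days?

11/2 days

In 8 days roofer 2 does 8/16 = 1/2 of the job, leaving 1/2.
Roofer 3 works at 1/11 per day, so finishing takes 1/2 ÷ 1/11 = 11/2 days.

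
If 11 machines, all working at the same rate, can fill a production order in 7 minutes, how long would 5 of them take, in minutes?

77/5 minutes

Total work is 11·7 = 77 machine-minutes.
With 5 machines: 77/5 minutes.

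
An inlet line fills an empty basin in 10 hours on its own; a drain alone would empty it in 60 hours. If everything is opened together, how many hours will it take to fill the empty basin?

12 hours

Net rate = 1/10 − 1/60 = (6 − 1)/60 = 5/60 = 1/12 per hour.
Filling time = 1 ÷ (1/12) = 12 hours.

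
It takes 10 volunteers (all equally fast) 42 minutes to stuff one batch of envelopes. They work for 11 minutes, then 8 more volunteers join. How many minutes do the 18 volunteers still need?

One volunteer does 1/420 of the job per minute.
After 11 minutes with 10 volunteers, 11/42 is done (31/42 left).
With 18 volunteers the rate is 18/420 = 3/70, so the rest takes 31/42 ÷ 3/70 = 155/9 minutes.

155/9 minutes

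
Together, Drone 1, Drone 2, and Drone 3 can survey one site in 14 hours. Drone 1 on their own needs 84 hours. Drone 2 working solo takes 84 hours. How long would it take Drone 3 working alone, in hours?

21 hours

Combined rate is 1/14 per hour.
Known contribution: 1/84 + 1/84 = (1 + 1)/84 = 2/84 = 1/42 per hour.
So Drone 3's rate is 1/14 − 1/42 = 1/21, meaning 21 hours alone.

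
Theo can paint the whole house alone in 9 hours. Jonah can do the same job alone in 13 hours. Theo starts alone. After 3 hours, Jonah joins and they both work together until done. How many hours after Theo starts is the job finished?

In the first 3 hours Theo alone does 3/9 = 1/3 of the job, leaving 2/3.
Once everyone is working, combined rate: 1/9 + 1/13 = (13 + 9)/117 = 22/117 per hour.
Remaining 2/3 at 22/117 per hour takes 39/11 hours.
Total from the start = 3 + 39/11 = 72/11 hours.

72/11 hours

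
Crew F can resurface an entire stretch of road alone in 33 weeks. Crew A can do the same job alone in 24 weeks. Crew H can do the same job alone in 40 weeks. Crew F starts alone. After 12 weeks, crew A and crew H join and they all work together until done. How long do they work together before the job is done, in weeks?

In the first 12 weeks crew F alone does 12/33 = 4/11 of the job, leaving 7/11.
Once everyone is working, combined rate: 1/33 + 1/24 + 1/40 = (40 + 55 + 33)/1320 = 128/1320 = 16/165 per week.
Remaining 7/11 at 16/165 per week takes 105/16 weeks.

105/16 weeks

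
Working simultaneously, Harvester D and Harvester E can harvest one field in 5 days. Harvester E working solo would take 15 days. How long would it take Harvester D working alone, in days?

Combined rate is 1/5 per day.
Known contribution: 1/15 per day.
So Harvester D's rate is 1/5 − 1/15 = 2/15, meaning 15/2 days alone.

15/2 days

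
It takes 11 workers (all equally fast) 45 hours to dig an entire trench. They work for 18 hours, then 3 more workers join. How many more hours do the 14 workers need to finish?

One worker does 1/495 of the job per hour.
After 18 hours with 11 workers, 2/5 is done (3/5 left).
With 14 workers the rate is 14/495, so the rest takes 3/5 ÷ 14/495 = 297/14 hours.

297/14 hours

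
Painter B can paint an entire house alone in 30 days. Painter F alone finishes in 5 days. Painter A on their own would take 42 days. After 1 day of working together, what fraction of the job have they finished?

9/35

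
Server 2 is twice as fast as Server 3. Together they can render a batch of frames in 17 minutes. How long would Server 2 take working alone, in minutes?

51/2 minutes

Let Server 3's rate be r; then Server 2's rate is 2r, so together (2 + 1)r = 3r = 1/17.
Thus r = 1/51 per minute.
Server 3 alone: 51 minutes; Server 2 alone: 51/2 minutes.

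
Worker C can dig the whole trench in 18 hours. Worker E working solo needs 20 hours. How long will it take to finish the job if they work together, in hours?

180/19 hours

Combined rate: 1/18 + 1/20 = (10 + 9)/180 = 19/180 per hour.
Time = 1 ÷ (19/180) = 180/19 hours.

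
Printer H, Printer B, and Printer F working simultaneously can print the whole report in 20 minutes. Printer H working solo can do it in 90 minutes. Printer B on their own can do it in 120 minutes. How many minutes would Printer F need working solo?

Combined rate is 1/20 per minute.
Known contribution: 1/90 + 1/120 = (4 + 3)/360 = 7/360 per minute.
So Printer F's rate is 1/20 − 7/360 = 11/360, meaning 360/11 minutes alone.

360/11 minutes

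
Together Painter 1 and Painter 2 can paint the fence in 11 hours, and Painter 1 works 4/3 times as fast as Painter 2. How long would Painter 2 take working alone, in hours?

77/3 hours

Let Painter 2's rate be r; then Painter 1's rate is (4/3)r, so together (4/3 + 1)r = (7/3)r = 1/11.
Thus r = 3/77 per hour.
Painter 2 alone: 77/3 hours; Painter 1 alone: 77/4 hours.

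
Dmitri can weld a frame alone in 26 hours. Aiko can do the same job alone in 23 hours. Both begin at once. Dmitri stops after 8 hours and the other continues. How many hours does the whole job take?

207/13 hours

In the first 8 hours the combined rate is 49/598, so 196/299 of the job is done, leaving 103/299.
After Dmitri leaves the rate is 1/23 per hour; the remaining 103/299 takes 103/13 hours.
Total = 8 + 103/13 = 207/13 hours.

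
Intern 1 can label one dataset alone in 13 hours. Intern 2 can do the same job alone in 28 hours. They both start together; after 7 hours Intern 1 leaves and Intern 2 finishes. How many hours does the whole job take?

In the first 7 hours the combined rate is 41/364, so 41/52 of the job is done, leaving 11/52.
After Intern 1 leaves the rate is 1/28 per hour; the remaining 11/52 takes 77/13 hours.
Total = 7 + 77/13 = 168/13 hours.

168/13 hours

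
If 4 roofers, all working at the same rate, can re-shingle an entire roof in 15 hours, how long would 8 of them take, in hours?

Total work is 4·15 = 60 roofer-hours.
With 8 roofers: 60/8 = 15/2 hours.

15/2 hours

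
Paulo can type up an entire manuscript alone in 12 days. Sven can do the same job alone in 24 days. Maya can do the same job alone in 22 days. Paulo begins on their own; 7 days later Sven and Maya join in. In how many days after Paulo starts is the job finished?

In the first 7 days Paulo alone does 7/12 of the job, leaving 5/12.
Once everyone is working, combined rate: 1/12 + 1/24 + 1/22 = (22 + 11 + 12)/264 = 45/264 = 15/88 per day.
Remaining 5/12 at 15/88 per day takes 22/9 days.
Total from the start = 7 + 22/9 = 85/9 days.

85/9 days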